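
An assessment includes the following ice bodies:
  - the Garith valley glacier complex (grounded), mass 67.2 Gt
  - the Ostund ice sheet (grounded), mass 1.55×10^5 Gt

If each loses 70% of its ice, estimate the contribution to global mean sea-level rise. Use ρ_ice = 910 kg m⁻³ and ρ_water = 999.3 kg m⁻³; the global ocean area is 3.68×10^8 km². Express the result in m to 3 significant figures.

Garith: 0.7 × 67.2 Gt = 4.704×10^13 kg; dividing by ρ_w = 999.3 kg m⁻³ gives 4.707×10^10 m³ of water.
Ostund: 0.7 × 1.55×10^5 Gt = 1.085×10^17 kg; dividing by ρ_w = 999.3 kg m⁻³ gives 1.086×10^14 m³ of water.
Total added water ≈ 1.086×10^14 m³ over 3.68×10^14 m² → Δh = 0.295 m.

≈ 0.295 m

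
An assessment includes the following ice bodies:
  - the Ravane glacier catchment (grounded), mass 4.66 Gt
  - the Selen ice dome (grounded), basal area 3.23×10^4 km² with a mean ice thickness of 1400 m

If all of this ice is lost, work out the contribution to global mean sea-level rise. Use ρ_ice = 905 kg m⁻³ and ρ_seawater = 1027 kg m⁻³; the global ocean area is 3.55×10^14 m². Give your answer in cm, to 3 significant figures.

≈ 11.2 cm

Ravane: 4.66 Gt = 4.660×10^12 kg; dividing by ρ_w = 1027 kg m⁻³ gives 4.537×10^9 m³ of water.
Selen: ice volume = 3.23×10^4 km² × 1400 m = 4.522×10^4 km³; 4.522×10^4 × (905/1027) = 3.985×10^4 km³ of water.
Total added water ≈ 3.985×10^13 m³ over 3.55×10^14 m² → Δh = 0.112 m = 11.2 cm.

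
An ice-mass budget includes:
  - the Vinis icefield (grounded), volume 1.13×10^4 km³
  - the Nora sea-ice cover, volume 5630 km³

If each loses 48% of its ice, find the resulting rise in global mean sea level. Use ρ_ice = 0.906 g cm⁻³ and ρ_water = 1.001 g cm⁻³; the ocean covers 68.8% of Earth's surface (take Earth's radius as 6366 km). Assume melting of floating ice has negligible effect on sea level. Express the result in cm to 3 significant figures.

≈ 1.40 cm

Vinis: 0.48 × 1.13×10^4 km³ × (906/1001) = 4909 km³ of water.
The Nora sea-ice cover is floating and already displaces its own weight of water, so its melt adds essentially nothing to sea level.
Total added water ≈ 4.909×10^12 m³ over 3.50×10^14 m² → Δh = 0.0140 m = 1.40 cm.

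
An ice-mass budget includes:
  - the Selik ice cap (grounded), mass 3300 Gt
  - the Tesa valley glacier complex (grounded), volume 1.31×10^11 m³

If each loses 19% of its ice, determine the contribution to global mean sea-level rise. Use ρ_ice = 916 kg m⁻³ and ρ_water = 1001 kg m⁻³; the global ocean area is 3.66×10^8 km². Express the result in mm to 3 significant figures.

≈ 1.77 mm

Selik: 0.19 × 3300 Gt = 6.270×10^14 kg; dividing by ρ_w = 1001 kg m⁻³ gives 6.264×10^11 m³ of water.
Tesa: 0.19 × 1.31×10^11 m³ × (916/1001) = 2.278×10^10 m³ of water.
Total added water ≈ 6.492×10^11 m³ over 3.66×10^14 m² → Δh = 1.77×10^-3 m = 1.77 mm.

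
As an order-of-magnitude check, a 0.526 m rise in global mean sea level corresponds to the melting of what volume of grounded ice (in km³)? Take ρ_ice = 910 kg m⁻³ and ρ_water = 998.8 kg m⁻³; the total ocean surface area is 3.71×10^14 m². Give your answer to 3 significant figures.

≈ 2.14×10^5 km³

Required water volume = Δh × A = 0.526 m × 3.71×10^14 m² = 1.951×10^14 m³ = 1.951×10^5 km³.
Ice volume = water volume × ρ_w/ρ_ice = 1.951×10^5 × 998.8/910 = 2.14×10^5 km³.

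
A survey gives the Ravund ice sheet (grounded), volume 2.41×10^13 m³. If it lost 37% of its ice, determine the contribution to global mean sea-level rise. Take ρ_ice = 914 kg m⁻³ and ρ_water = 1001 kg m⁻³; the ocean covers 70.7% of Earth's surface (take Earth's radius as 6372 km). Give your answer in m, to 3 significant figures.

Ravund: 0.37 × 2.41×10^13 m³ × (914/1001) = 8.142×10^12 m³ of water.
Spread over 3.61×10^14 m² of ocean, Δh = 8.142×10^12 / 3.61×10^14 = 0.0226 m.

≈ 0.0226 m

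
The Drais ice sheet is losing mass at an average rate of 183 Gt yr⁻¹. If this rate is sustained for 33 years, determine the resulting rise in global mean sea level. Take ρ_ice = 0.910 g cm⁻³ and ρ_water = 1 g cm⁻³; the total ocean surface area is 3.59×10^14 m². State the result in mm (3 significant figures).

≈ 16.8 mm

Total mass lost = 183 Gt/yr × 33 yr = 6039 Gt = 6.039×10^15 kg.
ρ_w = 1 g cm⁻³ = 1000 kg m⁻³, so water volume = 6.039×10^15 / 1000 = 6.039×10^12 m³.
Δh = 6.039×10^12 / 3.59×10^14 = 0.0168 m = 16.8 mm.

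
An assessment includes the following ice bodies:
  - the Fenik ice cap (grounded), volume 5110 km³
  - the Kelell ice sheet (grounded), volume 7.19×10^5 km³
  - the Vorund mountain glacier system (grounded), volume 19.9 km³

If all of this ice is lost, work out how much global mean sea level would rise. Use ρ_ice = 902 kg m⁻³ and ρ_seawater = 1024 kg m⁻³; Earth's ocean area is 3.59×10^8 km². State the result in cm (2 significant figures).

Fenik: 5110 km³ × (902/1024) = 4501 km³ of water.
Kelell: 7.19×10^5 km³ × (902/1024) = 6.333×10^5 km³ of water.
Vorund: 19.9 km³ × (902/1024) = 17.53 km³ of water.
Total added water ≈ 6.379×10^14 m³ over 3.59×10^14 m² → Δh = 1.78 m = 180 cm.

≈ 180 cm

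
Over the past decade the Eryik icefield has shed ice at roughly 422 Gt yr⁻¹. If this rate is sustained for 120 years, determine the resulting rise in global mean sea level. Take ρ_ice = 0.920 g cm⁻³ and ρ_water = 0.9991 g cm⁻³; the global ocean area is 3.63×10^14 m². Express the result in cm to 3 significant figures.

Total mass lost = 422 Gt/yr × 120 yr = 5.064×10^4 Gt = 5.064×10^16 kg.
ρ_w = 0.9991 g cm⁻³ = 999.1 kg m⁻³, so water volume = 5.064×10^16 / 999.1 = 5.069×10^13 m³.
Δh = 5.069×10^13 / 3.63×10^14 = 0.140 m = 14.0 cm.

≈ 14.0 cm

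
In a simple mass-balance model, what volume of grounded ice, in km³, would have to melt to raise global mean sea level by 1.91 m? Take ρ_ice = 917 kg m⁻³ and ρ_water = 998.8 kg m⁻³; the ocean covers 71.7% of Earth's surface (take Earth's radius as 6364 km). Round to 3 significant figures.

Required water volume = Δh × A = 1.91 m × 3.65×10^14 m² = 6.970×10^14 m³ = 6.970×10^5 km³.
Ice volume = water volume × ρ_w/ρ_ice = 6.970×10^5 × 998.8/917 = 7.59×10^5 km³.

≈ 7.59×10^5 km³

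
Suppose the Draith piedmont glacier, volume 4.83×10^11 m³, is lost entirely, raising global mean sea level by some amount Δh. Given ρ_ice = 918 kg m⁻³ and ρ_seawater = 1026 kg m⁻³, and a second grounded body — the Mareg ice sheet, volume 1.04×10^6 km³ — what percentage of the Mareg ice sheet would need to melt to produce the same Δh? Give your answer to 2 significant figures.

≈ 0.046 %

Equal sea-level rise means equal mass of meltwater, i.e. equal mass of ice lost.
Ice mass of Draith: 4.434×10^14 kg; ice mass of Mareg: 9.547×10^17 kg.
Fraction required = 4.434×10^14 / 9.547×10^17 = 4.64×10^-4 → 0.046 %.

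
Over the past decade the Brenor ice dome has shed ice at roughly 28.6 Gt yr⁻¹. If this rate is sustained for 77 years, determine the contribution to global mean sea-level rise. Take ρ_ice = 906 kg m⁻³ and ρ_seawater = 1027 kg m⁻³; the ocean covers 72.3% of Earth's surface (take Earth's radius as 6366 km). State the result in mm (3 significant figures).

Total mass lost = 28.6 Gt/yr × 77 yr = 2202 Gt = 2.202×10^15 kg.
ρ_w = 1027 kg m⁻³, so water volume = 2.202×10^15 / 1027 = 2.144×10^12 m³.
Δh = 2.144×10^12 / 3.68×10^14 = 5.82×10^-3 m = 5.82 mm.

≈ 5.82 mm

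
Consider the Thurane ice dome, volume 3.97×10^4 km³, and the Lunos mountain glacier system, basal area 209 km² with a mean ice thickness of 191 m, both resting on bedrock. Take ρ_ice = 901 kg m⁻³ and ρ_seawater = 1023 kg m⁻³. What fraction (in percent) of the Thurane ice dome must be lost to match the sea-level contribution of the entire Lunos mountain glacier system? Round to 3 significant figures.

≈ 0.101 %

Equal sea-level rise means equal mass of meltwater, i.e. equal mass of ice lost.
Ice mass of Lunos: 3.597×10^13 kg; ice mass of Thurane: 3.577×10^16 kg.
Fraction required = 3.597×10^13 / 3.577×10^16 = 1.01×10^-3 → 0.101 %.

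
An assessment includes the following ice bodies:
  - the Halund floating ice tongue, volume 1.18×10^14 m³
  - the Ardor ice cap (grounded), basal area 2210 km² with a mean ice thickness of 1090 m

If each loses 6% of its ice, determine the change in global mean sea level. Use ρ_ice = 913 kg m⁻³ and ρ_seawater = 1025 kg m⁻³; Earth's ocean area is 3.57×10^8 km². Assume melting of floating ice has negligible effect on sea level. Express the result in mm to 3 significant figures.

≈ 0.361 mm

The Halund floating ice tongue is floating and already displaces its own weight of water, so its melt adds essentially nothing to sea level.
Ardor: ice volume = 2210 km² × 1090 m = 2409 km³; 0.06 × 2409 × (913/1025) = 128.7 km³ of water.
Total added water ≈ 1.287×10^11 m³ over 3.57×10^14 m² → Δh = 3.61×10^-4 m = 0.361 mm.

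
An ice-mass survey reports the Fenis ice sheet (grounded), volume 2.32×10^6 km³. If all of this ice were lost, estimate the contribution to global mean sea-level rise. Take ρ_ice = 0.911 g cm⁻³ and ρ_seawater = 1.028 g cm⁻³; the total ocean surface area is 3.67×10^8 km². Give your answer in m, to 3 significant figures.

≈ 5.60 m

Fenis: 2.32×10^6 km³ × (911/1028) = 2.056×10^6 km³ of water.
Spread over 3.67×10^14 m² of ocean, Δh = 2.056×10^15 / 3.67×10^14 = 5.60 m.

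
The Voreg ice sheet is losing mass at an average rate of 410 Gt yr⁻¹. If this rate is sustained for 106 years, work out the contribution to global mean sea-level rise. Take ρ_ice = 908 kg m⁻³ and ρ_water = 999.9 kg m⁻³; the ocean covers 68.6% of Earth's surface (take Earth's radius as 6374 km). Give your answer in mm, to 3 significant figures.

Total mass lost = 410 Gt/yr × 106 yr = 4.346×10^4 Gt = 4.346×10^16 kg.
ρ_w = 999.9 kg m⁻³, so water volume = 4.346×10^16 / 999.9 = 4.346×10^13 m³.
Δh = 4.346×10^13 / 3.50×10^14 = 0.124 m = 124 mm.

≈ 124 mm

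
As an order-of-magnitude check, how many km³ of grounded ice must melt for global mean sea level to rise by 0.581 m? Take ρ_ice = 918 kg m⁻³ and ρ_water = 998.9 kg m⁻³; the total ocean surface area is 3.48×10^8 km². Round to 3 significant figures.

≈ 2.20×10^5 km³

Required water volume = Δh × A = 0.581 m × 3.48×10^14 m² = 2.022×10^14 m³ = 2.022×10^5 km³.
Ice volume = water volume × ρ_w/ρ_ice = 2.022×10^5 × 998.9/918 = 2.20×10^5 km³.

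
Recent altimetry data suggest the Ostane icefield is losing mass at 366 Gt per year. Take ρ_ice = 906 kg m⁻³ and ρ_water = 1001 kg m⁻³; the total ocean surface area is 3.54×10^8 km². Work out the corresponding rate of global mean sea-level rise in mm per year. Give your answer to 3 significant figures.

ρ_w = 1001 kg m⁻³. Annual water volume added = 366 Gt / ρ_w = 3.660×10^14 kg / 1001 kg m⁻³ = 3.656×10^11 m³.
Δh per year = 3.656×10^11 / 3.54×10^14 = 1.03×10^-3 m = 1.03 mm.

≈ 1.03 mm/yr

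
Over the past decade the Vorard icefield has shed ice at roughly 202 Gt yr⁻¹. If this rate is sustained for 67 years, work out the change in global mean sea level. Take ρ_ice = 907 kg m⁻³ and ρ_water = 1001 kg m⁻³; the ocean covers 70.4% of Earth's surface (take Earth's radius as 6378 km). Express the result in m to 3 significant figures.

Total mass lost = 202 Gt/yr × 67 yr = 1.353×10^4 Gt = 1.353×10^16 kg.
ρ_w = 1001 kg m⁻³, so water volume = 1.353×10^16 / 1001 = 1.352×10^13 m³.
Δh = 1.352×10^13 / 3.60×10^14 = 0.0376 m.

≈ 0.0376 m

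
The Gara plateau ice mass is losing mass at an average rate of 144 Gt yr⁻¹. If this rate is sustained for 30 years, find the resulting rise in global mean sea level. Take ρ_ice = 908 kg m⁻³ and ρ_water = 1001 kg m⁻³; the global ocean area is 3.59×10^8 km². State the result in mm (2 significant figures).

Total mass lost = 144 Gt/yr × 30 yr = 4320 Gt = 4.320×10^15 kg.
ρ_w = 1001 kg m⁻³, so water volume = 4.320×10^15 / 1001 = 4.316×10^12 m³.
Δh = 4.316×10^12 / 3.59×10^14 = 0.0120 m = 12 mm.

≈ 12 mm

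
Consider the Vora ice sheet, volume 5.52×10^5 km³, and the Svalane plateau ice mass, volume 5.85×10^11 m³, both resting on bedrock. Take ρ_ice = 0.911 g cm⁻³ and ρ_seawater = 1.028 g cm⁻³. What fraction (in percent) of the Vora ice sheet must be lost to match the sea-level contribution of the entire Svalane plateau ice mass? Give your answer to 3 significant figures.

≈ 0.106 %

Equal sea-level rise means equal mass of meltwater, i.e. equal mass of ice lost.
Ice mass of Svalane: 5.329×10^14 kg; ice mass of Vora: 5.029×10^17 kg.
Fraction required = 5.329×10^14 / 5.029×10^17 = 1.06×10^-3 → 0.106 %.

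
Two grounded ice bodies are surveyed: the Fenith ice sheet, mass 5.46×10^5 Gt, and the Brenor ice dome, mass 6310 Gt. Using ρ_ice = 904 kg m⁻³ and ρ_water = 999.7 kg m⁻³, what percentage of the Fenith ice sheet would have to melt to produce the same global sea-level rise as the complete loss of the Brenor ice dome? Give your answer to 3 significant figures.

Equal sea-level rise means equal mass of meltwater, i.e. equal mass of ice lost.
Ice mass of Brenor: 6.310×10^15 kg; ice mass of Fenith: 5.460×10^17 kg.
Fraction required = 6.310×10^15 / 5.460×10^17 = 0.0116 → 1.16 %.

≈ 1.16 %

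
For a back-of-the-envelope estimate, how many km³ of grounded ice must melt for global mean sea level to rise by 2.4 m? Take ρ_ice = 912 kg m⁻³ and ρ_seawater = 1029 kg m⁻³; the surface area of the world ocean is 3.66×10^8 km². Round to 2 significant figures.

≈ 9.9×10^5 km³

Required water volume = Δh × A = 2.4 m × 3.66×10^14 m² = 8.784×10^14 m³ = 8.784×10^5 km³.
Ice volume = water volume × ρ_w/ρ_ice = 8.784×10^5 × 1029/912 = 9.9×10^5 km³.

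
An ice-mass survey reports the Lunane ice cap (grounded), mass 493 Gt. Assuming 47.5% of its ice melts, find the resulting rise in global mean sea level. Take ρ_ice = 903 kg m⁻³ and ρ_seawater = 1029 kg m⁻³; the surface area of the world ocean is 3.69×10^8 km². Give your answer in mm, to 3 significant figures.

Lunane: 0.475 × 493 Gt = 2.342×10^14 kg; dividing by ρ_w = 1029 kg m⁻³ gives 2.276×10^11 m³ of water.
Spread over 3.69×10^14 m² of ocean, Δh = 2.276×10^11 / 3.69×10^14 = 6.17×10^-4 m = 0.617 mm.

≈ 0.617 mm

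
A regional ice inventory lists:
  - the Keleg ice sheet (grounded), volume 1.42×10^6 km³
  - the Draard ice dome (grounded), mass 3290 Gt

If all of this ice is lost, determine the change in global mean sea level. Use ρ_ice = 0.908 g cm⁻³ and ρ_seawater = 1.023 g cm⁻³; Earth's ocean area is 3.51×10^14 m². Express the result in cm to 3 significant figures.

Keleg: 1.42×10^6 km³ × (908/1023) = 1.260×10^6 km³ of water.
Draard: 3290 Gt = 3.290×10^15 kg; dividing by ρ_w = 1.023 g cm⁻³ = 1023 kg m⁻³ gives 3.216×10^12 m³ of water.
Total added water ≈ 1.264×10^15 m³ over 3.51×10^14 m² → Δh = 3.60 m = 360 cm.

≈ 360 cm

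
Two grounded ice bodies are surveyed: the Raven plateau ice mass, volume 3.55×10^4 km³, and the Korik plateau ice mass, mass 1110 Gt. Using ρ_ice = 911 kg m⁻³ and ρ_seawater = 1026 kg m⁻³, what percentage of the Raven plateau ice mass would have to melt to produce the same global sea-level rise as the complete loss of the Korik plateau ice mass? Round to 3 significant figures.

≈ 3.43 %

Equal sea-level rise means equal mass of meltwater, i.e. equal mass of ice lost.
Ice mass of Korik: 1.110×10^15 kg; ice mass of Raven: 3.234×10^16 kg.
Fraction required = 1.110×10^15 / 3.234×10^16 = 0.0343 → 3.43 %.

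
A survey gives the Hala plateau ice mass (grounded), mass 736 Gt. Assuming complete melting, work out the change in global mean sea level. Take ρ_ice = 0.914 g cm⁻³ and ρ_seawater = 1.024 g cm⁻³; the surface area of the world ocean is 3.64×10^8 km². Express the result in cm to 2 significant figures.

≈ 0.20 cm

Hala: 736 Gt = 7.360×10^14 kg; dividing by ρ_w = 1.024 g cm⁻³ = 1024 kg m⁻³ gives 7.188×10^11 m³ of water.
Spread over 3.64×10^14 m² of ocean, Δh = 7.188×10^11 / 3.64×10^14 = 1.97×10^-3 m = 0.20 cm.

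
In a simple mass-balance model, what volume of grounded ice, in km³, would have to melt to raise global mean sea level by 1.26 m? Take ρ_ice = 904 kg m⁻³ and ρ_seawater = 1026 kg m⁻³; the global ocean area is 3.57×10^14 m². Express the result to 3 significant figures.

≈ 5.11×10^5 km³

Required water volume = Δh × A = 1.26 m × 3.57×10^14 m² = 4.498×10^14 m³ = 4.498×10^5 km³.
Ice volume = water volume × ρ_w/ρ_ice = 4.498×10^5 × 1026/904 = 5.11×10^5 km³.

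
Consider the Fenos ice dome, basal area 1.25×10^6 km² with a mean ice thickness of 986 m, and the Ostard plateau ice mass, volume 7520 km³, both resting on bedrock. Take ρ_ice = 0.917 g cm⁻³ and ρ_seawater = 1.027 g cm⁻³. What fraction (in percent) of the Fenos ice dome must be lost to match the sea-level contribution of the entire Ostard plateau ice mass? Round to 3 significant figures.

Equal sea-level rise means equal mass of meltwater, i.e. equal mass of ice lost.
Ice mass of Ostard: 6.896×10^15 kg; ice mass of Fenos: 1.130×10^18 kg.
Fraction required = 6.896×10^15 / 1.130×10^18 = 6.10×10^-3 → 0.610 %.

≈ 0.610 %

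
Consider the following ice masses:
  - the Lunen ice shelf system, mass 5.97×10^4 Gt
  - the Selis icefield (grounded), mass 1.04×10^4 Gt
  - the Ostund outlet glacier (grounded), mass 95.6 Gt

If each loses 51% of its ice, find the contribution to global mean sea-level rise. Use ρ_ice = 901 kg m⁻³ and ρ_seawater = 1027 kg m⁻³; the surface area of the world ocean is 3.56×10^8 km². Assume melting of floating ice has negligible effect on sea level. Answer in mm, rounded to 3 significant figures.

≈ 14.6 mm

The Lunen ice shelf system is floating and already displaces its own weight of water, so its melt adds essentially nothing to sea level.
Selis: 0.51 × 1.04×10^4 Gt = 5.304×10^15 kg; dividing by ρ_w = 1027 kg m⁻³ gives 5.165×10^12 m³ of water.
Ostund: 0.51 × 95.6 Gt = 4.876×10^13 kg; dividing by ρ_w = 1027 kg m⁻³ gives 4.747×10^10 m³ of water.
Total added water ≈ 5.212×10^12 m³ over 3.56×10^14 m² → Δh = 0.0146 m = 14.6 mm.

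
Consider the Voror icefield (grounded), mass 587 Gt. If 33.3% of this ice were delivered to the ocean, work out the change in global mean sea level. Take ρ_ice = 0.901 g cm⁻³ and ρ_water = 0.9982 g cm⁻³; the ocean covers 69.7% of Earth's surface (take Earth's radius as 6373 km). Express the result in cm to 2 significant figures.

Voror: 0.333 × 587 Gt = 1.955×10^14 kg; dividing by ρ_w = 0.9982 g cm⁻³ = 998.2 kg m⁻³ gives 1.958×10^11 m³ of water.
Spread over 3.56×10^14 m² of ocean, Δh = 1.958×10^11 / 3.56×10^14 = 5.50×10^-4 m = 0.055 cm.

≈ 0.055 cm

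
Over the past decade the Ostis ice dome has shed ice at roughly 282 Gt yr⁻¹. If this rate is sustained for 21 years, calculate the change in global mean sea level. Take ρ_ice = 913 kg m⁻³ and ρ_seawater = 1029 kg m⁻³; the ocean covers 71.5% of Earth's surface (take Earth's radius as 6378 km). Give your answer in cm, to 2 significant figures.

Total mass lost = 282 Gt/yr × 21 yr = 5922 Gt = 5.922×10^15 kg.
ρ_w = 1029 kg m⁻³, so water volume = 5.922×10^15 / 1029 = 5.755×10^12 m³.
Δh = 5.755×10^12 / 3.65×10^14 = 0.0157 m = 1.6 cm.

≈ 1.6 cm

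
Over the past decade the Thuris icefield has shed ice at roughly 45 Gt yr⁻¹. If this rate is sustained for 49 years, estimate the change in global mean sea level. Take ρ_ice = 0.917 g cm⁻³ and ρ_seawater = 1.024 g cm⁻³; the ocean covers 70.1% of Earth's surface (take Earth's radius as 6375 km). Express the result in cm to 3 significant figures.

≈ 0.601 cm

Total mass lost = 45 Gt/yr × 49 yr = 2205 Gt = 2.205×10^15 kg.
ρ_w = 1.024 g cm⁻³ = 1024 kg m⁻³, so water volume = 2.205×10^15 / 1024 = 2.153×10^12 m³.
Δh = 2.153×10^12 / 3.58×10^14 = 6.01×10^-3 m = 0.601 cm.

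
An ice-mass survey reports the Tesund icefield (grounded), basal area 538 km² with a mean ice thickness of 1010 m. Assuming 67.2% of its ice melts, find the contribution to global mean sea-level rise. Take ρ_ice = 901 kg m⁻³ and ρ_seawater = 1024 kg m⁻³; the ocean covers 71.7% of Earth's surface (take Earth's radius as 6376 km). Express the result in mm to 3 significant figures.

Tesund: ice volume = 538 km² × 1010 m = 543.4 km³; 0.672 × 543.4 × (901/1024) = 321.3 km³ of water.
Spread over 3.66×10^14 m² of ocean, Δh = 3.213×10^11 / 3.66×10^14 = 8.77×10^-4 m = 0.877 mm.

≈ 0.877 mm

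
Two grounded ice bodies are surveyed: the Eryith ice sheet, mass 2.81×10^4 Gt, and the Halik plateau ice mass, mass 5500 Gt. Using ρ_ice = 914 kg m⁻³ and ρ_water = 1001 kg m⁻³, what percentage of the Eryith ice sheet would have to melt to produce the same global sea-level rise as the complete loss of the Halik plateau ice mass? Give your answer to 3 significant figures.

≈ 19.6 %

Equal sea-level rise means equal mass of meltwater, i.e. equal mass of ice lost.
Ice mass of Halik: 5.500×10^15 kg; ice mass of Eryith: 2.810×10^16 kg.
Fraction required = 5.500×10^15 / 2.810×10^16 = 0.196 → 19.6 %.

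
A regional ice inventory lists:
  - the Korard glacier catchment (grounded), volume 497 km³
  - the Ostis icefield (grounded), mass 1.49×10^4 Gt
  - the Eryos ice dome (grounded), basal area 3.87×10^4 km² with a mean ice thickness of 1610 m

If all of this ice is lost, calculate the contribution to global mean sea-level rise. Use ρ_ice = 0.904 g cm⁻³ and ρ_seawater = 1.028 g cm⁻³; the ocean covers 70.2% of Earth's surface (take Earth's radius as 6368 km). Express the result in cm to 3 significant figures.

≈ 19.5 cm

Korard: 497 km³ × (904/1028) = 437.1 km³ of water.
Ostis: 1.49×10^4 Gt = 1.490×10^16 kg; dividing by ρ_w = 1.028 g cm⁻³ = 1028 kg m⁻³ gives 1.449×10^13 m³ of water.
Eryos: ice volume = 3.87×10^4 km² × 1610 m = 6.231×10^4 km³; 6.231×10^4 × (904/1028) = 5.479×10^4 km³ of water.
Total added water ≈ 6.972×10^13 m³ over 3.58×10^14 m² → Δh = 0.195 m = 19.5 cm.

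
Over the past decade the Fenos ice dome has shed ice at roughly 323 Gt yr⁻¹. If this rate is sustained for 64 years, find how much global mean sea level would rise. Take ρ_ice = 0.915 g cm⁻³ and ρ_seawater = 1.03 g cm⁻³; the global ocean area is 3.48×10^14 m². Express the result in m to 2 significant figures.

Total mass lost = 323 Gt/yr × 64 yr = 2.067×10^4 Gt = 2.067×10^16 kg.
ρ_w = 1.03 g cm⁻³ = 1030 kg m⁻³, so water volume = 2.067×10^16 / 1030 = 2.007×10^13 m³.
Δh = 2.007×10^13 / 3.48×10^14 = 0.0577 m.

≈ 0.058 m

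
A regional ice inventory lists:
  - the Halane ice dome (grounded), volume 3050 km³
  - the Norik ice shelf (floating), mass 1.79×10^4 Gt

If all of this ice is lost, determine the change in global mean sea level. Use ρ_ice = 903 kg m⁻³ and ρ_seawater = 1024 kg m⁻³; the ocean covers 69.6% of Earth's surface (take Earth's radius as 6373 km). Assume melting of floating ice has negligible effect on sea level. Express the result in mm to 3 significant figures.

≈ 7.57 mm

Halane: 3050 km³ × (903/1024) = 2690 km³ of water.
The Norik ice shelf is floating and already displaces its own weight of water, so its melt adds essentially nothing to sea level.
Total added water ≈ 2.690×10^12 m³ over 3.55×10^14 m² → Δh = 7.57×10^-3 m = 7.57 mm.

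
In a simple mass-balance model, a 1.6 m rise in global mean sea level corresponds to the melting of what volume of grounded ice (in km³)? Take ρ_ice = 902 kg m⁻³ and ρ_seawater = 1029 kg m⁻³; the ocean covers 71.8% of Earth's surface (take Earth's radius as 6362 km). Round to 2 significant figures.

Required water volume = Δh × A = 1.6 m × 3.65×10^14 m² = 5.843×10^14 m³ = 5.843×10^5 km³.
Ice volume = water volume × ρ_w/ρ_ice = 5.843×10^5 × 1029/902 = 6.7×10^5 km³.

≈ 6.7×10^5 km³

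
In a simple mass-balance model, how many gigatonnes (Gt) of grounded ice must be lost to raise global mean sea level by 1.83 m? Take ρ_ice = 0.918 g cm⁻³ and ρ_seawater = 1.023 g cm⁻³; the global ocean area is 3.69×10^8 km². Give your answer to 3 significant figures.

≈ 6.91×10^5 Gt

Required water volume = Δh × A = 1.83 m × 3.69×10^14 m² = 6.753×10^14 m³.
ρ_w = 1.023 g cm⁻³ = 1023 kg m⁻³, so the mass of water = 6.753×10^14 m³ × 1023 kg m⁻³ = 6.908×10^17 kg = 6.91×10^5 Gt (and the same mass of ice, by conservation).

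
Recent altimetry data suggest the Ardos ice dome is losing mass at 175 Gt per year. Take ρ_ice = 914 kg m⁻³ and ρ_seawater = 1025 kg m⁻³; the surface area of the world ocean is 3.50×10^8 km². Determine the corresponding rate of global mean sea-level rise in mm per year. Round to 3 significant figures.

≈ 0.488 mm/yr

ρ_w = 1025 kg m⁻³. Annual water volume added = 175 Gt / ρ_w = 1.750×10^14 kg / 1025 kg m⁻³ = 1.707×10^11 m³.
Δh per year = 1.707×10^11 / 3.50×10^14 = 4.88×10^-4 m = 0.488 mm.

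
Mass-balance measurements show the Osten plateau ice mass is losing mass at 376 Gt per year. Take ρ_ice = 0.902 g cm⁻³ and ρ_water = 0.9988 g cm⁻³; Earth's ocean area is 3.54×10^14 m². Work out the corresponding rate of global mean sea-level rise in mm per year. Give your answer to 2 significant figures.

ρ_w = 0.9988 g cm⁻³ = 998.8 kg m⁻³. Annual water volume added = 376 Gt / ρ_w = 3.760×10^14 kg / 998.8 kg m⁻³ = 3.765×10^11 m³.
Δh per year = 3.765×10^11 / 3.54×10^14 = 1.06×10^-3 m = 1.1 mm.

≈ 1.1 mm/yr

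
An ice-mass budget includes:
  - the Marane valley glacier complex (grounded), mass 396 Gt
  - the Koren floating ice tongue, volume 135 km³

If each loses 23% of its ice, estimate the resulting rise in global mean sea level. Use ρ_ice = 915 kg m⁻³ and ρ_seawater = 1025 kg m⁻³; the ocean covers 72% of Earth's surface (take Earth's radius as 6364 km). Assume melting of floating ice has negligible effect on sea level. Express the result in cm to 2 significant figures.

≈ 0.024 cm

Marane: 0.23 × 396 Gt = 9.108×10^13 kg; dividing by ρ_w = 1025 kg m⁻³ gives 8.886×10^10 m³ of water.
The Koren floating ice tongue is floating and already displaces its own weight of water, so its melt adds essentially nothing to sea level.
Total added water ≈ 8.886×10^10 m³ over 3.66×10^14 m² → Δh = 2.42×10^-4 m = 0.024 cm.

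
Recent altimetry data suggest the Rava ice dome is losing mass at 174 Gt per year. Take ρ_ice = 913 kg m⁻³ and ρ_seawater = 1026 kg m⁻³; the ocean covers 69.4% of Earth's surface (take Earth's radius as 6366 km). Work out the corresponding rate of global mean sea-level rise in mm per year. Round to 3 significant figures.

≈ 0.480 mm/yr

ρ_w = 1026 kg m⁻³. Annual water volume added = 174 Gt / ρ_w = 1.740×10^14 kg / 1026 kg m⁻³ = 1.696×10^11 m³.
Δh per year = 1.696×10^11 / 3.53×10^14 = 4.80×10^-4 m = 0.480 mm.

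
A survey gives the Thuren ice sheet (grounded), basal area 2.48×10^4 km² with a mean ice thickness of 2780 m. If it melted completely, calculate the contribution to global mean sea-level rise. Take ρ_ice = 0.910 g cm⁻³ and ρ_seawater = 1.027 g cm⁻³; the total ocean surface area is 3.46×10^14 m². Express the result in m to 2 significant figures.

≈ 0.18 m

Thuren: ice volume = 2.48×10^4 km² × 2780 m = 6.894×10^4 km³; 6.894×10^4 × (910/1027) = 6.109×10^4 km³ of water.
Spread over 3.46×10^14 m² of ocean, Δh = 6.109×10^13 / 3.46×10^14 = 0.177 m.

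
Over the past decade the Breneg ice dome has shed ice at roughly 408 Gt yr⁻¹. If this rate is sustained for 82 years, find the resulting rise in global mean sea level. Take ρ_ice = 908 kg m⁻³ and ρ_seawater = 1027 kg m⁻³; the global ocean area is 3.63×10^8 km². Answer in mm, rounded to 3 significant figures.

≈ 89.7 mm

Total mass lost = 408 Gt/yr × 82 yr = 3.346×10^4 Gt = 3.346×10^16 kg.
ρ_w = 1027 kg m⁻³, so water volume = 3.346×10^16 / 1027 = 3.258×10^13 m³.
Δh = 3.258×10^13 / 3.63×10^14 = 0.0897 m = 89.7 mm.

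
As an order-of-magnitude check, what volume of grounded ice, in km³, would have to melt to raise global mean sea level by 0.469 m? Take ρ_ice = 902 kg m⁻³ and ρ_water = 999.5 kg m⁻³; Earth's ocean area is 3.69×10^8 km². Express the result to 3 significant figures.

Required water volume = Δh × A = 0.469 m × 3.69×10^14 m² = 1.731×10^14 m³ = 1.731×10^5 km³.
Ice volume = water volume × ρ_w/ρ_ice = 1.731×10^5 × 999.5/902 = 1.92×10^5 km³.

≈ 1.92×10^5 km³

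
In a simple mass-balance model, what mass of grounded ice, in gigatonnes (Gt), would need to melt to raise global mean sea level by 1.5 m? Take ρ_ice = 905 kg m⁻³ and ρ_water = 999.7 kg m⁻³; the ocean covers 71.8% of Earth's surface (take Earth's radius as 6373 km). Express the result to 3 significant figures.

≈ 5.50×10^5 Gt

Required water volume = Δh × A = 1.5 m × 3.66×10^14 m² = 5.497×10^14 m³.
ρ_w = 999.7 kg m⁻³, so the mass of water = 5.497×10^14 m³ × 999.7 kg m⁻³ = 5.495×10^17 kg = 5.50×10^5 Gt (and the same mass of ice, by conservation).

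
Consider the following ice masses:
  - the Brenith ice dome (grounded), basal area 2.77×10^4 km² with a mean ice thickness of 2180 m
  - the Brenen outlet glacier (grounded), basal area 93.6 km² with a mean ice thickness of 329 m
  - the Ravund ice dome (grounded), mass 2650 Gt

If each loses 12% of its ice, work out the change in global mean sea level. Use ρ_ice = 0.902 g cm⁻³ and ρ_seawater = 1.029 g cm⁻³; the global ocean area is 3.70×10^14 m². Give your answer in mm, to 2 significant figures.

Brenith: ice volume = 2.77×10^4 km² × 2180 m = 6.039×10^4 km³; 0.12 × 6.039×10^4 × (902/1029) = 6352 km³ of water.
Brenen: ice volume = 93.6 km² × 329 m = 30.79 km³; 0.12 × 30.79 × (902/1029) = 3.239 km³ of water.
Ravund: 0.12 × 2650 Gt = 3.180×10^14 kg; dividing by ρ_w = 1.029 g cm⁻³ = 1029 kg m⁻³ gives 3.090×10^11 m³ of water.
Total added water ≈ 6.664×10^12 m³ over 3.70×10^14 m² → Δh = 0.0180 m = 18 mm.

≈ 18 mm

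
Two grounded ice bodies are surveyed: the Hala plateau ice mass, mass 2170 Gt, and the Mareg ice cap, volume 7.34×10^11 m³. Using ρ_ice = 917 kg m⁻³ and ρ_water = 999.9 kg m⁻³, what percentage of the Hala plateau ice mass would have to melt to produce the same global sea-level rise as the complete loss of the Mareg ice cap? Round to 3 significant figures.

Equal sea-level rise means equal mass of meltwater, i.e. equal mass of ice lost.
Ice mass of Mareg: 6.731×10^14 kg; ice mass of Hala: 2.170×10^15 kg.
Fraction required = 6.731×10^14 / 2.170×10^15 = 0.310 → 31.0 %.

≈ 31.0 %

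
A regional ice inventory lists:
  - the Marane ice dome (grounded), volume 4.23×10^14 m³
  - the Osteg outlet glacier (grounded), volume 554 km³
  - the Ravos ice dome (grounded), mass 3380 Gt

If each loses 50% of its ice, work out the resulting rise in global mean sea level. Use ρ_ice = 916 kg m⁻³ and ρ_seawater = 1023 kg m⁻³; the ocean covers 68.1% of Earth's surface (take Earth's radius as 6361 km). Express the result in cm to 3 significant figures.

Marane: 0.5 × 4.23×10^14 m³ × (916/1023) = 1.894×10^14 m³ of water.
Osteg: 0.5 × 554 km³ × (916/1023) = 248.0 km³ of water.
Ravos: 0.5 × 3380 Gt = 1.690×10^15 kg; dividing by ρ_w = 1023 kg m⁻³ gives 1.652×10^12 m³ of water.
Total added water ≈ 1.913×10^14 m³ over 3.46×10^14 m² → Δh = 0.552 m = 55.2 cm.

≈ 55.2 cm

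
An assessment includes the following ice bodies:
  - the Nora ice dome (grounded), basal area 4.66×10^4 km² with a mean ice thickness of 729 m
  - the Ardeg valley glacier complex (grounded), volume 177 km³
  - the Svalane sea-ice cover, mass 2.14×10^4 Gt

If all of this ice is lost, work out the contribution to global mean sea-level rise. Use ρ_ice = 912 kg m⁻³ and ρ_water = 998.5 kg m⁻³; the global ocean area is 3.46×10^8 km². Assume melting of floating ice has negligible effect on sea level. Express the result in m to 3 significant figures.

Nora: ice volume = 4.66×10^4 km² × 729 m = 3.397×10^4 km³; 3.397×10^4 × (912/998.5) = 3.103×10^4 km³ of water.
Ardeg: 177 km³ × (912/998.5) = 161.7 km³ of water.
The Svalane sea-ice cover is floating and already displaces its own weight of water, so its melt adds essentially nothing to sea level.
Total added water ≈ 3.119×10^13 m³ over 3.46×10^14 m² → Δh = 0.0901 m.

≈ 0.0901 m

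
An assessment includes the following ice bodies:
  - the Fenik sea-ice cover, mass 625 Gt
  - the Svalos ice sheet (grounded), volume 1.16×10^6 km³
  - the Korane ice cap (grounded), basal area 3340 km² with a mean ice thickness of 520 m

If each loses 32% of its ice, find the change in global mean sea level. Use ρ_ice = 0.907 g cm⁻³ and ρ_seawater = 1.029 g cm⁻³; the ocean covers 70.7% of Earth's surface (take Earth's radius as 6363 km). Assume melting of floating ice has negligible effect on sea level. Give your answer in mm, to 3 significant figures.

≈ 911 mm

The Fenik sea-ice cover is floating and already displaces its own weight of water, so its melt adds essentially nothing to sea level.
Svalos: 0.32 × 1.16×10^6 km³ × (907/1029) = 3.272×10^5 km³ of water.
Korane: ice volume = 3340 km² × 520 m = 1737 km³; 0.32 × 1737 × (907/1029) = 489.9 km³ of water.
Total added water ≈ 3.277×10^14 m³ over 3.60×10^14 m² → Δh = 0.911 m = 911 mm.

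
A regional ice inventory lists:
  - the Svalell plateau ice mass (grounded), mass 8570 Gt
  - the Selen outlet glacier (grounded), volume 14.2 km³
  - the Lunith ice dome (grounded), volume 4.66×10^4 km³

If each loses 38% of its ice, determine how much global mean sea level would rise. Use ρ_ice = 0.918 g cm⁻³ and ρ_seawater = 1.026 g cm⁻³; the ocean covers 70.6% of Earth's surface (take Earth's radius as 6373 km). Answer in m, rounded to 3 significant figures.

≈ 0.0528 m

Svalell: 0.38 × 8570 Gt = 3.257×10^15 kg; dividing by ρ_w = 1.026 g cm⁻³ = 1026 kg m⁻³ gives 3.174×10^12 m³ of water.
Selen: 0.38 × 14.2 km³ × (918/1026) = 4.828 km³ of water.
Lunith: 0.38 × 4.66×10^4 km³ × (918/1026) = 1.584×10^4 km³ of water.
Total added water ≈ 1.902×10^13 m³ over 3.60×10^14 m² → Δh = 0.0528 m.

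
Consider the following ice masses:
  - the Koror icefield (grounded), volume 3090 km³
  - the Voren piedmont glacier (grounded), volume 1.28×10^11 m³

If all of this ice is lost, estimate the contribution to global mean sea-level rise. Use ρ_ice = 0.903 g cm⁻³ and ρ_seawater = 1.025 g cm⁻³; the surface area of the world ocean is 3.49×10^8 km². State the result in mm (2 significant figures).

Koror: 3090 km³ × (903/1025) = 2722 km³ of water.
Voren: 1.28×10^11 m³ × (903/1025) = 1.128×10^11 m³ of water.
Total added water ≈ 2.835×10^12 m³ over 3.49×10^14 m² → Δh = 8.12×10^-3 m = 8.1 mm.

≈ 8.1 mm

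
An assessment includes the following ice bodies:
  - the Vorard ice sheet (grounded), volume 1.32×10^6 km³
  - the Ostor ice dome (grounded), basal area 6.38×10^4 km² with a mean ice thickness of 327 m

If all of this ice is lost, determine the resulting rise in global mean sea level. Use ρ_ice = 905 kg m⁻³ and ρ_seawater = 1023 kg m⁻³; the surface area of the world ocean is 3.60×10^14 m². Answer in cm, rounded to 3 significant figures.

≈ 329 cm

Vorard: 1.32×10^6 km³ × (905/1023) = 1.168×10^6 km³ of water.
Ostor: ice volume = 6.38×10^4 km² × 327 m = 2.086×10^4 km³; 2.086×10^4 × (905/1023) = 1.846×10^4 km³ of water.
Total added water ≈ 1.186×10^15 m³ over 3.60×10^14 m² → Δh = 3.29 m = 329 cm.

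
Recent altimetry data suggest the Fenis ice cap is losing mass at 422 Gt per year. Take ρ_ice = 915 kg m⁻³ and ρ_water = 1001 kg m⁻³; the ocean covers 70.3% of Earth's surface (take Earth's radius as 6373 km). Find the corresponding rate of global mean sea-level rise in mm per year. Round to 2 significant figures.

ρ_w = 1001 kg m⁻³. Annual water volume added = 422 Gt / ρ_w = 4.220×10^14 kg / 1001 kg m⁻³ = 4.216×10^11 m³.
Δh per year = 4.216×10^11 / 3.59×10^14 = 1.17×10^-3 m = 1.2 mm.

≈ 1.2 mm/yr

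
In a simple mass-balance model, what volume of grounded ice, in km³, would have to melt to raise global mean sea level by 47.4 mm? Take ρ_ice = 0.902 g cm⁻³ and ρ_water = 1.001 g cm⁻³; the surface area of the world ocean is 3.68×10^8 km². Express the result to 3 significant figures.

Required water volume = Δh × A = 0.0474 m × 3.68×10^14 m² = 1.744×10^13 m³ = 1.744×10^4 km³.
Ice volume = water volume × ρ_w/ρ_ice = 1.744×10^4 × 1001/902 = 1.94×10^4 km³.

≈ 1.94×10^4 km³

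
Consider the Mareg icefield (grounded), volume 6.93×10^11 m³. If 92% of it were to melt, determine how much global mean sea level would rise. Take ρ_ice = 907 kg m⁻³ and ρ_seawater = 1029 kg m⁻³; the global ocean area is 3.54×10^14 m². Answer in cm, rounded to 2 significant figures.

Mareg: 0.92 × 6.93×10^11 m³ × (907/1029) = 5.620×10^11 m³ of water.
Spread over 3.54×10^14 m² of ocean, Δh = 5.620×10^11 / 3.54×10^14 = 1.59×10^-3 m = 0.16 cm.

≈ 0.16 cm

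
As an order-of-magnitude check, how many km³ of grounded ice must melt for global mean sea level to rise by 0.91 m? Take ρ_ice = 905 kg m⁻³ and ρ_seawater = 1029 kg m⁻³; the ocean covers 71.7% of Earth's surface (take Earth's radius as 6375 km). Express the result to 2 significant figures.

≈ 3.8×10^5 km³

Required water volume = Δh × A = 0.91 m × 3.66×10^14 m² = 3.332×10^14 m³ = 3.332×10^5 km³.
Ice volume = water volume × ρ_w/ρ_ice = 3.332×10^5 × 1029/905 = 3.8×10^5 km³.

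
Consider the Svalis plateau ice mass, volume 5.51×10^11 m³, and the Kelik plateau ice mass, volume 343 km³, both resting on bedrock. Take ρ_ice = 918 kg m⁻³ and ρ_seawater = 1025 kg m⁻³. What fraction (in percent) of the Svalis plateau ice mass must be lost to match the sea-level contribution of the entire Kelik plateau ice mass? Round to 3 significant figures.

Equal sea-level rise means equal mass of meltwater, i.e. equal mass of ice lost.
Ice mass of Kelik: 3.149×10^14 kg; ice mass of Svalis: 5.058×10^14 kg.
Fraction required = 3.149×10^14 / 5.058×10^14 = 0.623 → 62.3 %.

≈ 62.3 %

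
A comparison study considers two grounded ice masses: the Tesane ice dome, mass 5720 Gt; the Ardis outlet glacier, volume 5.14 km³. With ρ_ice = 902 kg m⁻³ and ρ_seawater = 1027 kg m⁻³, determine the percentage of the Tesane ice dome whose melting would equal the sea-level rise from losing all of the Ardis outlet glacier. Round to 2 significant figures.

≈ 0.081 %

Equal sea-level rise means equal mass of meltwater, i.e. equal mass of ice lost.
Ice mass of Ardis: 4.636×10^12 kg; ice mass of Tesane: 5.720×10^15 kg.
Fraction required = 4.636×10^12 / 5.720×10^15 = 8.11×10^-4 → 0.081 %.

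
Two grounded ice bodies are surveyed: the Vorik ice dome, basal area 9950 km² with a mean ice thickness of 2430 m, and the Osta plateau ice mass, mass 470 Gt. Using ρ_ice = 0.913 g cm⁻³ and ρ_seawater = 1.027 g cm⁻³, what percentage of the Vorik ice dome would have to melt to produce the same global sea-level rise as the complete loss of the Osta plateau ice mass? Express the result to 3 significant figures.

Equal sea-level rise means equal mass of meltwater, i.e. equal mass of ice lost.
Ice mass of Osta: 4.700×10^14 kg; ice mass of Vorik: 2.207×10^16 kg.
Fraction required = 4.700×10^14 / 2.207×10^16 = 0.0213 → 2.13 %.

≈ 2.13 %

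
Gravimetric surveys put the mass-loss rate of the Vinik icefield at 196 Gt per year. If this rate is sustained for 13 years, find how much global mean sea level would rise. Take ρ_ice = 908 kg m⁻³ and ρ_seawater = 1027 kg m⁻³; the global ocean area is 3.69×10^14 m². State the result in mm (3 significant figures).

Total mass lost = 196 Gt/yr × 13 yr = 2548 Gt = 2.548×10^15 kg.
ρ_w = 1027 kg m⁻³, so water volume = 2.548×10^15 / 1027 = 2.481×10^12 m³.
Δh = 2.481×10^12 / 3.69×10^14 = 6.72×10^-3 m = 6.72 mm.

≈ 6.72 mm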